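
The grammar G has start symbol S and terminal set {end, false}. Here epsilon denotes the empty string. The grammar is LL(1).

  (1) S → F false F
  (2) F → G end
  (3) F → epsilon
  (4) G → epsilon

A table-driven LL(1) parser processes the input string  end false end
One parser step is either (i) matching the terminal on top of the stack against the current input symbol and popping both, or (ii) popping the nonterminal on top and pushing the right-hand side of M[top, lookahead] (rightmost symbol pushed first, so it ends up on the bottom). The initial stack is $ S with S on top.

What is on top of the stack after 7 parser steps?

     Stack            Input            Action
  1  $ S              end false end $  expand S → F false F
  2  $ F false F      end false end $  expand F → G end
  3  $ F false end G  end false end $  expand G → epsilon
  4  $ F false end    end false end $  match end
  5  $ F false        false end $      match false
  6  $ F              end $            expand F → G end
  7  $ end G          end $            expand G → epsilon
Stack after step 7: $ end (top = end).

end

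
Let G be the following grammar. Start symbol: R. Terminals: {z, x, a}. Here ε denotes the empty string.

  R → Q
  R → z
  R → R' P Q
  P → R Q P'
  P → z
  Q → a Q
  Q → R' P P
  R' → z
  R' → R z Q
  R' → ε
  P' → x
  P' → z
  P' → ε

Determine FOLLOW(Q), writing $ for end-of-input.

{$, a, x, z}

FIRST(P'): from P'→x we get {x}; from P'→z we get {z}; from P'→ε we get {ε}. So FIRST(P') = {ε, x, z}.
FIRST(R): from R→Q we get {a, z}; from R→z we get {z}; from R→R' P Q we get {a, z}. So FIRST(R) = {a, z}.
FIRST(P): from P→R Q P' we get {a, z}; from P→z we get {z}. So FIRST(P) = {a, z}.
FIRST(R'): from R'→z we get {z}; from R'→R z Q we get {a, z}; from R'→ε we get {ε}. So FIRST(R') = {ε, a, z}.
FIRST(Q): from Q→a Q we get {a}; from Q→R' P P we get {a, z}. So FIRST(Q) = {a, z}.
FOLLOW(R) includes $ since R is the start symbol.
FOLLOW(R): in P→R Q P', R is followed by Q P' with FIRST {a, z}; in R'→R z Q, R is followed by z Q with FIRST {z}. Thus FOLLOW(R) = {$, a, z}.
FOLLOW(R'): in R→R' P Q, R' is followed by P Q with FIRST {a, z}; in Q→R' P P, R' is followed by P P with FIRST {a, z}. Thus FOLLOW(R') = {a, z}.
FOLLOW(P): in R→R' P Q, P is followed by Q with FIRST {a, z}; in Q→R' P P (occurrence 1), P is followed by P with FIRST {a, z}; in Q→R' P P (occurrence 2), the suffix after P is empty, so FOLLOW(P) ⊇ FOLLOW(Q) = {$, a, x, z}. Thus FOLLOW(P) = {$, a, x, z}.
FOLLOW(Q): in R→Q, the suffix after Q is empty, so FOLLOW(Q) ⊇ FOLLOW(R) = {$, a, z}; in R→R' P Q, the suffix after Q is empty, so FOLLOW(Q) ⊇ FOLLOW(R) = {$, a, z}; in P→R Q P', Q is followed by P' with FIRST {ε, x, z}; in P→R Q P', the suffix after Q is nullable, so FOLLOW(Q) ⊇ FOLLOW(P) = {$, a, x, z}; in Q→a Q, the suffix after Q is empty (adds nothing new); in R'→R z Q, the suffix after Q is empty, so FOLLOW(Q) ⊇ FOLLOW(R') = {a, z}. Thus FOLLOW(Q) = {$, a, x, z}.
FOLLOW(P'): in P→R Q P', the suffix after P' is empty, so FOLLOW(P') ⊇ FOLLOW(P) = {$, a, x, z}. Thus FOLLOW(P') = {$, a, x, z}.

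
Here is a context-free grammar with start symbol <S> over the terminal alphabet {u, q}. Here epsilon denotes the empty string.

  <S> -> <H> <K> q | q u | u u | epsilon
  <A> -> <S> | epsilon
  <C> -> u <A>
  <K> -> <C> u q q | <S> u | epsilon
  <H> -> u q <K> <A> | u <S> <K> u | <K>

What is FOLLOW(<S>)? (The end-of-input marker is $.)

FIRST(<C>): from <C>->u <A> we get {u}. So FIRST(<C>) = {u}.
FIRST(<S>): from <S>-><H> <K> q we get {q, u}; from <S>->q u we get {q}; from <S>->u u we get {u}; from <S>->epsilon we get {epsilon}. So FIRST(<S>) = {epsilon, q, u}.
FIRST(<A>): from <A>-><S> we get {epsilon, q, u}; from <A>->epsilon we get {epsilon}. So FIRST(<A>) = {epsilon, q, u}.
FIRST(<K>): from <K>-><C> u q q we get {u}; from <K>-><S> u we get {q, u}; from <K>->epsilon we get {epsilon}. So FIRST(<K>) = {epsilon, q, u}.
FIRST(<H>): from <H>->u q <K> <A> we get {u}; from <H>->u <S> <K> u we get {u}; from <H>-><K> we get {epsilon, q, u}. So FIRST(<H>) = {epsilon, q, u}.
FOLLOW(<S>) includes $ since <S> is the start symbol.
FOLLOW(<C>): in <K>-><C> u q q, <C> is followed by u q q with FIRST {u}. Thus FOLLOW(<C>) = {u}.
FOLLOW(<H>): in <S>-><H> <K> q, <H> is followed by <K> q with FIRST {q, u}. Thus FOLLOW(<H>) = {q, u}.
FOLLOW(<A>): in <C>->u <A>, the suffix after <A> is empty, so FOLLOW(<A>) ⊇ FOLLOW(<C>) = {u}; in <H>->u q <K> <A>, the suffix after <A> is empty, so FOLLOW(<A>) ⊇ FOLLOW(<H>) = {q, u}. Thus FOLLOW(<A>) = {q, u}.
FOLLOW(<S>): in <A>-><S>, the suffix after <S> is empty, so FOLLOW(<S>) ⊇ FOLLOW(<A>) = {q, u}; in <K>-><S> u, <S> is followed by u with FIRST {u}; in <H>->u <S> <K> u, <S> is followed by <K> u with FIRST {q, u}. Thus FOLLOW(<S>) = {$, q, u}.
FOLLOW(<K>): in <S>-><H> <K> q, <K> is followed by q with FIRST {q}; in <H>->u q <K> <A>, <K> is followed by <A> with FIRST {epsilon, q, u}; in <H>->u q <K> <A>, the suffix after <K> is nullable, so FOLLOW(<K>) ⊇ FOLLOW(<H>) = {q, u}; in <H>->u <S> <K> u, <K> is followed by u with FIRST {u}; in <H>-><K>, the suffix after <K> is empty, so FOLLOW(<K>) ⊇ FOLLOW(<H>) = {q, u}. Thus FOLLOW(<K>) = {q, u}.

{$, q, u}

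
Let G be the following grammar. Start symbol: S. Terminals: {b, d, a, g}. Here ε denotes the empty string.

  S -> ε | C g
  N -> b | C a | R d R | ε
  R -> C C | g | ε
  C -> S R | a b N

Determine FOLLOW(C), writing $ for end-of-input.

{a, d, g}

FIRST(S) = {ε, a, g}  (via C g)
FIRST(N) = {ε, a, b, d, g}  (via C a, R d R)
FIRST(R) = {ε, a, g}  (via C C)
FIRST(C) = {ε, a, g}  (via S R)
FOLLOW(S) includes $ since S is the start symbol.
FOLLOW(S): in C->S R, S is followed by R with FIRST {ε, a, g}; in C->S R, the suffix after S is nullable, so FOLLOW(S) ⊇ FOLLOW(C) = {a, d, g}. Thus FOLLOW(S) = {$, a, d, g}.
FOLLOW(N): in C->a b N, the suffix after N is empty, so FOLLOW(N) ⊇ FOLLOW(C) = {a, d, g}. Thus FOLLOW(N) = {a, d, g}.
FOLLOW(R): in N->R d R (occurrence 1), R is followed by d R with FIRST {d}; in N->R d R (occurrence 2), the suffix after R is empty, so FOLLOW(R) ⊇ FOLLOW(N) = {a, d, g}; in C->S R, the suffix after R is empty, so FOLLOW(R) ⊇ FOLLOW(C) = {a, d, g}. Thus FOLLOW(R) = {a, d, g}.
FOLLOW(C): in S->C g, C is followed by g with FIRST {g}; in N->C a, C is followed by a with FIRST {a}; in R->C C (occurrence 1), C is followed by C with FIRST {ε, a, g}; in R->C C (occurrence 1), the suffix after C is nullable, so FOLLOW(C) ⊇ FOLLOW(R) = {a, d, g}; in R->C C (occurrence 2), the suffix after C is empty, so FOLLOW(C) ⊇ FOLLOW(R) = {a, d, g}. Thus FOLLOW(C) = {a, d, g}.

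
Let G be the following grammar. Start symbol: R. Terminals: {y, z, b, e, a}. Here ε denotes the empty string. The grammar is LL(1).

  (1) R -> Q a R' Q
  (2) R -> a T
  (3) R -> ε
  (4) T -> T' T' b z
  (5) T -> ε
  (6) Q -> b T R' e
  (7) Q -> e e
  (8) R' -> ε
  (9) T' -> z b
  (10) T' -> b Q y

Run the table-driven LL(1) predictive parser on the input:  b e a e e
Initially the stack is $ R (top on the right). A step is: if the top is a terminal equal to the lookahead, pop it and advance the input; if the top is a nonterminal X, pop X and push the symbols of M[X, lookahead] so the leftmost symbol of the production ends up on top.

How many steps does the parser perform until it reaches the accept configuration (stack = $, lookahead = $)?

11

step 1: stack=$ R  input=b e a e e $  — expand R -> Q a R' Q
step 2: stack=$ Q R' a Q  input=b e a e e $  — expand Q -> b T R' e
step 3: stack=$ Q R' a e R' T b  input=b e a e e $  — match b
step 4: stack=$ Q R' a e R' T  input=e a e e $  — expand T -> ε
step 5: stack=$ Q R' a e R'  input=e a e e $  — expand R' -> ε
step 6: stack=$ Q R' a e  input=e a e e $  — match e
step 7: stack=$ Q R' a  input=a e e $  — match a
step 8: stack=$ Q R'  input=e e $  — expand R' -> ε
step 9: stack=$ Q  input=e e $  — expand Q -> e e
step 10: stack=$ e e  input=e e $  — match e
step 11: stack=$ e  input=e $  — match e
Accept reached after 11 steps.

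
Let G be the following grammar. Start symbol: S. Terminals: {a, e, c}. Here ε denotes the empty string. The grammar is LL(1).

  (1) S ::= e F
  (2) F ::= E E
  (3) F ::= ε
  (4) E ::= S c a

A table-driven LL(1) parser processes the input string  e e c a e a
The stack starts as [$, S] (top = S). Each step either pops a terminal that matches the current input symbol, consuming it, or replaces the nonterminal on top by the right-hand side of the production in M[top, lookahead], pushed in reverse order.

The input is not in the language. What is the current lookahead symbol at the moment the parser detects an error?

      Stack        Input          Action
   1  $ S          e e c a e a $  expand S ::= e F
   2  $ F e        e e c a e a $  match e
   3  $ F          e c a e a $    expand F ::= E E
   4  $ E E        e c a e a $    expand E ::= S c a
   5  $ E a c S    e c a e a $    expand S ::= e F
   6  $ E a c F e  e c a e a $    match e
   7  $ E a c F    c a e a $      expand F ::= ε
   8  $ E a c      c a e a $      match c
   9  $ E a        a e a $        match a
  10  $ E          e a $          expand E ::= S c a
  11  $ a c S      e a $          expand S ::= e F
  12  $ a c F e    e a $          match e
  13  $ a c F      a $            error: M[F, a] is empty

a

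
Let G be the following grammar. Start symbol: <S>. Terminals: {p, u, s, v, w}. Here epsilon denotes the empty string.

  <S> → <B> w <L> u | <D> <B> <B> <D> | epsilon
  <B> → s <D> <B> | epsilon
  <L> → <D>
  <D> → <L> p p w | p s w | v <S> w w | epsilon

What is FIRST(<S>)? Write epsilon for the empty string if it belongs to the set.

FIRST(<B>) = {epsilon, s}
FIRST(<S>) = {epsilon, p, s, v, w}  (via <B> w <L> u, <D> <B> <B> <D>)
FIRST(<L>) = {epsilon, p, v}  (via <D>)
FIRST(<D>) = {epsilon, p, v}  (via <L> p p w)

{epsilon, p, s, v, w}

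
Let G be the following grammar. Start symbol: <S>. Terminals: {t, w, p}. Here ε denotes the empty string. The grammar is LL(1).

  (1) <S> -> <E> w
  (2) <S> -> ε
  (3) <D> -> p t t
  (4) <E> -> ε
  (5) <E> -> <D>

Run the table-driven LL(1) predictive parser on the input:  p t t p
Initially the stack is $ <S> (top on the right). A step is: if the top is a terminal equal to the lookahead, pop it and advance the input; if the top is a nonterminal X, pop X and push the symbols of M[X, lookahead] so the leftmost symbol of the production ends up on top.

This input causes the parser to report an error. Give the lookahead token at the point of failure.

p

step 1: stack=$ <S>  input=p t t p $  — expand <S> -> <E> w
step 2: stack=$ w <E>  input=p t t p $  — expand <E> -> <D>
step 3: stack=$ w <D>  input=p t t p $  — expand <D> -> p t t
step 4: stack=$ w t t p  input=p t t p $  — match p
step 5: stack=$ w t t  input=t t p $  — match t
step 6: stack=$ w t  input=t p $  — match t
step 7: stack=$ w  input=p $  — error: top is terminal w but lookahead is p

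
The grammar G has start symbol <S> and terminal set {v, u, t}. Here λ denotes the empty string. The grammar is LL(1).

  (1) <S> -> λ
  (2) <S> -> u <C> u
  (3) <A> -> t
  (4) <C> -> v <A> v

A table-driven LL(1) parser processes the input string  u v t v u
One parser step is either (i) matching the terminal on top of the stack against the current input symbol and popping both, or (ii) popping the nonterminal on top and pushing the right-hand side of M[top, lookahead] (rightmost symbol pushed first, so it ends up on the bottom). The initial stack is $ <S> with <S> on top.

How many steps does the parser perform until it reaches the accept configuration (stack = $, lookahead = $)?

8

step 1: stack=$ <S>  input=u v t v u $  — expand <S> -> u <C> u
step 2: stack=$ u <C> u  input=u v t v u $  — match u
step 3: stack=$ u <C>  input=v t v u $  — expand <C> -> v <A> v
step 4: stack=$ u v <A> v  input=v t v u $  — match v
step 5: stack=$ u v <A>  input=t v u $  — expand <A> -> t
step 6: stack=$ u v t  input=t v u $  — match t
step 7: stack=$ u v  input=v u $  — match v
step 8: stack=$ u  input=u $  — match u
Accept reached after 8 steps.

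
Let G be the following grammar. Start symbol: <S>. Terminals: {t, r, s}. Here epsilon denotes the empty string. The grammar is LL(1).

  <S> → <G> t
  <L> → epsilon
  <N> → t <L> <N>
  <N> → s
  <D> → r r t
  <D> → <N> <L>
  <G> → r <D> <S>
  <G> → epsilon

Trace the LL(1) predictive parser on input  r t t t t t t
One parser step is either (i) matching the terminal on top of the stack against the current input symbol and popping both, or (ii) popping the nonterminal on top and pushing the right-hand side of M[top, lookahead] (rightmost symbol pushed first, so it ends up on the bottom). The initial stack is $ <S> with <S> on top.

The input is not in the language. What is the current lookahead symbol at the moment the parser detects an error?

step 1: stack=$ <S>  input=r t t t t t t $  — expand <S> → <G> t
step 2: stack=$ t <G>  input=r t t t t t t $  — expand <G> → r <D> <S>
step 3: stack=$ t <S> <D> r  input=r t t t t t t $  — match r
step 4: stack=$ t <S> <D>  input=t t t t t t $  — expand <D> → <N> <L>
step 5: stack=$ t <S> <L> <N>  input=t t t t t t $  — expand <N> → t <L> <N>
step 6: stack=$ t <S> <L> <N> <L> t  input=t t t t t t $  — match t
step 7: stack=$ t <S> <L> <N> <L>  input=t t t t t $  — expand <L> → epsilon
step 8: stack=$ t <S> <L> <N>  input=t t t t t $  — expand <N> → t <L> <N>
step 9: stack=$ t <S> <L> <N> <L> t  input=t t t t t $  — match t
step 10: stack=$ t <S> <L> <N> <L>  input=t t t t $  — expand <L> → epsilon
step 11: stack=$ t <S> <L> <N>  input=t t t t $  — expand <N> → t <L> <N>
step 12: stack=$ t <S> <L> <N> <L> t  input=t t t t $  — match t
step 13: stack=$ t <S> <L> <N> <L>  input=t t t $  — expand <L> → epsilon
step 14: stack=$ t <S> <L> <N>  input=t t t $  — expand <N> → t <L> <N>
step 15: stack=$ t <S> <L> <N> <L> t  input=t t t $  — match t
step 16: stack=$ t <S> <L> <N> <L>  input=t t $  — expand <L> → epsilon
step 17: stack=$ t <S> <L> <N>  input=t t $  — expand <N> → t <L> <N>
step 18: stack=$ t <S> <L> <N> <L> t  input=t t $  — match t
step 19: stack=$ t <S> <L> <N> <L>  input=t $  — expand <L> → epsilon
step 20: stack=$ t <S> <L> <N>  input=t $  — expand <N> → t <L> <N>
step 21: stack=$ t <S> <L> <N> <L> t  input=t $  — match t
step 22: stack=$ t <S> <L> <N> <L>  input=$  — error: M[<L>, $] is empty

$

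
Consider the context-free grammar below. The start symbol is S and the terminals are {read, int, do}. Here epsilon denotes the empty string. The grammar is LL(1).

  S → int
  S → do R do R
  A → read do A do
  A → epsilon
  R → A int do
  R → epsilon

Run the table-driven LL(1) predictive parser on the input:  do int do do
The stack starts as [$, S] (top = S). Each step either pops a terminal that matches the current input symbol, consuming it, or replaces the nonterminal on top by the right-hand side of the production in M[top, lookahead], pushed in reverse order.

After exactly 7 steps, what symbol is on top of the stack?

step 1: stack=$ S  input=do int do do $  — expand S → do R do R
step 2: stack=$ R do R do  input=do int do do $  — match do
step 3: stack=$ R do R  input=int do do $  — expand R → A int do
step 4: stack=$ R do do int A  input=int do do $  — expand A → epsilon
step 5: stack=$ R do do int  input=int do do $  — match int
step 6: stack=$ R do do  input=do do $  — match do
step 7: stack=$ R do  input=do $  — match do
Stack after step 7: $ R (top = R).

R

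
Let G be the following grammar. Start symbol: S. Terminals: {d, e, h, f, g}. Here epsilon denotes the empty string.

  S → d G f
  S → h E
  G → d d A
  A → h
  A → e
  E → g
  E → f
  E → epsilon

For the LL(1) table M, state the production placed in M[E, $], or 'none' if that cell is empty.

FIRST(S): from S→d G f we get {d}; from S→h E we get {h}. So FIRST(S) = {d, h}.
FIRST(G): from G→d d A we get {d}. So FIRST(G) = {d}.
FIRST(A): from A→h we get {h}; from A→e we get {e}. So FIRST(A) = {e, h}.
FIRST(E): from E→g we get {g}; from E→f we get {f}; from E→epsilon we get {epsilon}. So FIRST(E) = {epsilon, f, g}.
FOLLOW(S) includes $ since S is the start symbol.
FOLLOW(S): S appears on no right-hand side. Thus FOLLOW(S) = {$}.
FOLLOW(E): in S→h E, the suffix after E is empty, so FOLLOW(E) ⊇ FOLLOW(S) = {$}. Thus FOLLOW(E) = {$}.
For E → g: FIRST(g) = {g}, so it goes in M[E, t] for t ∈ {g}.
For E → f: FIRST(f) = {f}, so it goes in M[E, t] for t ∈ {f}.
For E → epsilon: FIRST(epsilon) = {epsilon}, so it goes in M[E, t] for t ∈ {}; since epsilon ∈ FIRST, also for every t ∈ FOLLOW(E) = {$}.

E → epsilon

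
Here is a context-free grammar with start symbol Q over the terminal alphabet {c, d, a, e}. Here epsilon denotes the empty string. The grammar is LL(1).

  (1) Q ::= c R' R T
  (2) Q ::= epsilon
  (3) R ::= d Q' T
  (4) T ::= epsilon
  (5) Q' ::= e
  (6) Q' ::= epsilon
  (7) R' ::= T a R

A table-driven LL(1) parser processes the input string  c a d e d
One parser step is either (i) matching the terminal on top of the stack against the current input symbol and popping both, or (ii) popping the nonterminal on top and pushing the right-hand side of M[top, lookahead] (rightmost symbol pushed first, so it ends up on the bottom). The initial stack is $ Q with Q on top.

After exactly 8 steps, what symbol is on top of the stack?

e

step 1: stack=$ Q  input=c a d e d $  — expand Q ::= c R' R T
step 2: stack=$ T R R' c  input=c a d e d $  — match c
step 3: stack=$ T R R'  input=a d e d $  — expand R' ::= T a R
step 4: stack=$ T R R a T  input=a d e d $  — expand T ::= epsilon
step 5: stack=$ T R R a  input=a d e d $  — match a
step 6: stack=$ T R R  input=d e d $  — expand R ::= d Q' T
step 7: stack=$ T R T Q' d  input=d e d $  — match d
step 8: stack=$ T R T Q'  input=e d $  — expand Q' ::= e
Stack after step 8: $ T R T e (top = e).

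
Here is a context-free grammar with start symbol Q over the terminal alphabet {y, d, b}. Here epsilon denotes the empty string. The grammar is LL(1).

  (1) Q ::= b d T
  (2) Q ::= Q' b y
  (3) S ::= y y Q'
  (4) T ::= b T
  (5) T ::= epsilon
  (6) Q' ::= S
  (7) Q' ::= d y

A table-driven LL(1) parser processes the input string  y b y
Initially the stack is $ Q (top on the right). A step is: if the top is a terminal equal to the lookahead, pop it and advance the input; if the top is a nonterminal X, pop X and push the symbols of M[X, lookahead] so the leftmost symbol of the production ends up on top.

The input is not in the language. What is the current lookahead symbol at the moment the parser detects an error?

     Stack         Input    Action
  1  $ Q           y b y $  expand Q ::= Q' b y
  2  $ y b Q'      y b y $  expand Q' ::= S
  3  $ y b S       y b y $  expand S ::= y y Q'
  4  $ y b Q' y y  y b y $  match y
  5  $ y b Q' y    b y $    error: top is terminal y but lookahead is b

b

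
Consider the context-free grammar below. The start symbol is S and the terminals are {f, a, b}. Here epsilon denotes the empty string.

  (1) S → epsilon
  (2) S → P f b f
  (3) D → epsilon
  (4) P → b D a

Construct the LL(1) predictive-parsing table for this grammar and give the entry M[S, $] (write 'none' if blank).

FIRST(D) = {epsilon}
FIRST(P) = {b}
FIRST(S) = {epsilon, b}  (via P f b f)
FOLLOW(S) includes $ since S is the start symbol.
FOLLOW(S): S appears on no right-hand side. Thus FOLLOW(S) = {$}.
For S → epsilon: FIRST(epsilon) = {epsilon}, so it goes in M[S, t] for t ∈ {}; since epsilon ∈ FIRST, also for every t ∈ FOLLOW(S) = {$}.
For S → P f b f: FIRST(P f b f) = {b}, so it goes in M[S, t] for t ∈ {b}.

S → epsilon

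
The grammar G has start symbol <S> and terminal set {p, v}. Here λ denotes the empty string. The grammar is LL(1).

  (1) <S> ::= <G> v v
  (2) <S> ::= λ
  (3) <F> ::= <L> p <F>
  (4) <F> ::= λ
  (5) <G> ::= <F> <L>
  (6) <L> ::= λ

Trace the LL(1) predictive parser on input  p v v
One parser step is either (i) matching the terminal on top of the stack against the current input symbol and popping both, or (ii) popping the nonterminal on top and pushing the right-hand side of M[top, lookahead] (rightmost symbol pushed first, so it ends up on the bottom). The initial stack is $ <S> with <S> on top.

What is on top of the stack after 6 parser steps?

step 1: stack=$ <S>  input=p v v $  — expand <S> ::= <G> v v
step 2: stack=$ v v <G>  input=p v v $  — expand <G> ::= <F> <L>
step 3: stack=$ v v <L> <F>  input=p v v $  — expand <F> ::= <L> p <F>
step 4: stack=$ v v <L> <F> p <L>  input=p v v $  — expand <L> ::= λ
step 5: stack=$ v v <L> <F> p  input=p v v $  — match p
step 6: stack=$ v v <L> <F>  input=v v $  — expand <F> ::= λ
Stack after step 6: $ v v <L> (top = <L>).

<L>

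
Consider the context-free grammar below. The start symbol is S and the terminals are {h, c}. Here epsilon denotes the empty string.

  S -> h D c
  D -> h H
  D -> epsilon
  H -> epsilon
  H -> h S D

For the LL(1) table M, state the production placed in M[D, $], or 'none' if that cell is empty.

FIRST(S): from S->h D c we get {h}. So FIRST(S) = {h}.
FIRST(D): from D->h H we get {h}; from D->epsilon we get {epsilon}. So FIRST(D) = {epsilon, h}.
FIRST(H): from H->epsilon we get {epsilon}; from H->h S D we get {h}. So FIRST(H) = {epsilon, h}.
FOLLOW(S) includes $ since S is the start symbol.
FOLLOW(D): in S->h D c, D is followed by c with FIRST {c}; in H->h S D, the suffix after D is empty, so FOLLOW(D) ⊇ FOLLOW(H) = {c}. Thus FOLLOW(D) = {c}.
FOLLOW(H): in D->h H, the suffix after H is empty, so FOLLOW(H) ⊇ FOLLOW(D) = {c}. Thus FOLLOW(H) = {c}.
For D -> h H: FIRST(h H) = {h}, so it goes in M[D, t] for t ∈ {h}.
For D -> epsilon: FIRST(epsilon) = {epsilon}, so it goes in M[D, t] for t ∈ {}; since epsilon ∈ FIRST, also for every t ∈ FOLLOW(D) = {c}.
None of these place a production in M[D, $].

none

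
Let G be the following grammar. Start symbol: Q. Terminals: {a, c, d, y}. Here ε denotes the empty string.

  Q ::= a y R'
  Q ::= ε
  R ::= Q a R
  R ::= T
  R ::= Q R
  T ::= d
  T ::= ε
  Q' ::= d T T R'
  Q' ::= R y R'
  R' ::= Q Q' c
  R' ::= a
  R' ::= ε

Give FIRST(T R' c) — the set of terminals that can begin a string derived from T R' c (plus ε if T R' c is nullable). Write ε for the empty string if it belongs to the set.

FIRST(Q): from Q::=a y R' we get {a}; from Q::=ε we get {ε}. So FIRST(Q) = {ε, a}.
FIRST(T): from T::=d we get {d}; from T::=ε we get {ε}. So FIRST(T) = {ε, d}.
FIRST(R): from R::=Q a R we get {a}; from R::=T we get {ε, d}; from R::=Q R we get {ε, a, d}. So FIRST(R) = {ε, a, d}.
FIRST(Q'): from Q'::=d T T R' we get {d}; from Q'::=R y R' we get {a, d, y}. So FIRST(Q') = {a, d, y}.
FIRST(R'): from R'::=Q Q' c we get {a, d, y}; from R'::=a we get {a}; from R'::=ε we get {ε}. So FIRST(R') = {ε, a, d, y}.
FIRST(T R' c): take FIRST of each symbol in turn, carrying on past any symbol whose FIRST contains ε; result {a, c, d, y}.

{a, c, d, y}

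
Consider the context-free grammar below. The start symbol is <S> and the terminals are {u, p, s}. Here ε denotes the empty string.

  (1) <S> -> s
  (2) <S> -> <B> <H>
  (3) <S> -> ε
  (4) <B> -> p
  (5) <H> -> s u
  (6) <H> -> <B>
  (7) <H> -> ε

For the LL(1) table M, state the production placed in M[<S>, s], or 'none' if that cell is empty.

FIRST(<B>) = {p}
FIRST(<S>) = {ε, p, s}  (via <B> <H>)
FIRST(<H>) = {ε, p, s}  (via <B>)
FOLLOW(<S>) includes $ since <S> is the start symbol.
FOLLOW(<S>): <S> appears on no right-hand side. Thus FOLLOW(<S>) = {$}.
For <S> -> s: FIRST(s) = {s}, so it goes in M[<S>, t] for t ∈ {s}.
For <S> -> <B> <H>: FIRST(<B> <H>) = {p}, so it goes in M[<S>, t] for t ∈ {p}.
For <S> -> ε: FIRST(ε) = {ε}, so it goes in M[<S>, t] for t ∈ {}; since ε ∈ FIRST, also for every t ∈ FOLLOW(<S>) = {$}.

<S> -> s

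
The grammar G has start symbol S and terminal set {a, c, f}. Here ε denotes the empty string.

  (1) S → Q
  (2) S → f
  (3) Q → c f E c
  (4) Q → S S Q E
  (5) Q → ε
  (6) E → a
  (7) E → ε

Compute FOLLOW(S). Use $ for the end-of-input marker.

FIRST(E) = {ε, a}
FIRST(S) = {ε, a, c, f}  (via Q)
FIRST(Q) = {ε, a, c, f}  (via S S Q E)
FOLLOW(S) includes $ since S is the start symbol.
FOLLOW(S): in Q→S S Q E (occurrence 1), S is followed by S Q E with FIRST {ε, a, c, f}; in Q→S S Q E (occurrence 1), the suffix after S is nullable, so FOLLOW(S) ⊇ FOLLOW(Q) = {$, a, c, f}; in Q→S S Q E (occurrence 2), S is followed by Q E with FIRST {ε, a, c, f}; in Q→S S Q E (occurrence 2), the suffix after S is nullable, so FOLLOW(S) ⊇ FOLLOW(Q) = {$, a, c, f}. Thus FOLLOW(S) = {$, a, c, f}.
FOLLOW(Q): in S→Q, the suffix after Q is empty, so FOLLOW(Q) ⊇ FOLLOW(S) = {$, a, c, f}; in Q→S S Q E, Q is followed by E with FIRST {ε, a}; in Q→S S Q E, the suffix after Q is nullable (adds nothing new). Thus FOLLOW(Q) = {$, a, c, f}.
FOLLOW(E): in Q→c f E c, E is followed by c with FIRST {c}; in Q→S S Q E, the suffix after E is empty, so FOLLOW(E) ⊇ FOLLOW(Q) = {$, a, c, f}. Thus FOLLOW(E) = {$, a, c, f}.

{$, a, c, f}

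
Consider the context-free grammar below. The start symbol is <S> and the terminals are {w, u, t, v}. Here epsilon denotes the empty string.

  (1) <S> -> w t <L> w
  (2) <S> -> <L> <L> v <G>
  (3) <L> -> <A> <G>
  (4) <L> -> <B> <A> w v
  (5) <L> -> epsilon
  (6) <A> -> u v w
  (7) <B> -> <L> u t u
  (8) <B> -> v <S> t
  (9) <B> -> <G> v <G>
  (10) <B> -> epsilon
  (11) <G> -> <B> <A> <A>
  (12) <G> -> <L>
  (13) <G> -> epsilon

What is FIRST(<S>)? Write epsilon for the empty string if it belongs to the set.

FIRST(<A>): from <A>->u v w we get {u}. So FIRST(<A>) = {u}.
FIRST(<S>): from <S>->w t <L> w we get {w}; from <S>-><L> <L> v <G> we get {u, v}. So FIRST(<S>) = {u, v, w}.
FIRST(<L>): from <L>-><A> <G> we get {u}; from <L>-><B> <A> w v we get {u, v}; from <L>->epsilon we get {epsilon}. So FIRST(<L>) = {epsilon, u, v}.
FIRST(<B>): from <B>-><L> u t u we get {u, v}; from <B>->v <S> t we get {v}; from <B>-><G> v <G> we get {u, v}; from <B>->epsilon we get {epsilon}. So FIRST(<B>) = {epsilon, u, v}.
FIRST(<G>): from <G>-><B> <A> <A> we get {u, v}; from <G>-><L> we get {epsilon, u, v}; from <G>->epsilon we get {epsilon}. So FIRST(<G>) = {epsilon, u, v}.

{u, v, w}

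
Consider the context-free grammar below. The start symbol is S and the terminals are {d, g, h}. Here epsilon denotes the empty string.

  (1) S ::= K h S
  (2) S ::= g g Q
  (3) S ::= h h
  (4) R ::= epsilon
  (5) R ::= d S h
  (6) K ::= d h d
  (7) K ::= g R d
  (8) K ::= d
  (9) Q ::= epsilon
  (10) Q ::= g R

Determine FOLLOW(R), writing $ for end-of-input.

{$, d, h}

FIRST(R) = {epsilon, d}
FIRST(K) = {d, g}
FIRST(Q) = {epsilon, g}
FIRST(S) = {d, g, h}  (via K h S)
FOLLOW(S) includes $ since S is the start symbol.
FOLLOW(S): in S::=K h S, the suffix after S is empty (adds nothing new); in R::=d S h, S is followed by h with FIRST {h}. Thus FOLLOW(S) = {$, h}.
FOLLOW(K): in S::=K h S, K is followed by h S with FIRST {h}. Thus FOLLOW(K) = {h}.
FOLLOW(Q): in S::=g g Q, the suffix after Q is empty, so FOLLOW(Q) ⊇ FOLLOW(S) = {$, h}. Thus FOLLOW(Q) = {$, h}.
FOLLOW(R): in K::=g R d, R is followed by d with FIRST {d}; in Q::=g R, the suffix after R is empty, so FOLLOW(R) ⊇ FOLLOW(Q) = {$, h}. Thus FOLLOW(R) = {$, d, h}.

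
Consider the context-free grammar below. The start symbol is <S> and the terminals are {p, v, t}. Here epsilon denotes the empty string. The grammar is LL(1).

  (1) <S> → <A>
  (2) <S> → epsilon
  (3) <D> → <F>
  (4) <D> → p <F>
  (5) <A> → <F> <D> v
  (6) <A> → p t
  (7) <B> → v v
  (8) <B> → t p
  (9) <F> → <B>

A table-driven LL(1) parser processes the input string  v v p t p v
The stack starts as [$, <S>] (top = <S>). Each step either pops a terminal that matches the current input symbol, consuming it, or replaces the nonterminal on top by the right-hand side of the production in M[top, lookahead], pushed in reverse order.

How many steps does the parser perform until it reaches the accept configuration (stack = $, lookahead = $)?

      Stack        Input          Action
   1  $ <S>        v v p t p v $  expand <S> → <A>
   2  $ <A>        v v p t p v $  expand <A> → <F> <D> v
   3  $ v <D> <F>  v v p t p v $  expand <F> → <B>
   4  $ v <D> <B>  v v p t p v $  expand <B> → v v
   5  $ v <D> v v  v v p t p v $  match v
   6  $ v <D> v    v p t p v $    match v
   7  $ v <D>      p t p v $      expand <D> → p <F>
   8  $ v <F> p    p t p v $      match p
   9  $ v <F>      t p v $        expand <F> → <B>
  10  $ v <B>      t p v $        expand <B> → t p
  11  $ v p t      t p v $        match t
  12  $ v p        p v $          match p
  13  $ v          v $            match v
Accept reached after 13 steps.

13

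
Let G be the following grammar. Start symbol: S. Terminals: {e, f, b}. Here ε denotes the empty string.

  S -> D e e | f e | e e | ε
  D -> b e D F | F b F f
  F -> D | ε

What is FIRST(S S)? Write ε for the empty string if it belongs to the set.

{ε, b, e, f}

FIRST(S): from S->D e e we get {b}; from S->f e we get {f}; from S->e e we get {e}; from S->ε we get {ε}. So FIRST(S) = {ε, b, e, f}.
FIRST(D): from D->b e D F we get {b}; from D->F b F f we get {b}. So FIRST(D) = {b}.
FIRST(F): from F->D we get {b}; from F->ε we get {ε}. So FIRST(F) = {ε, b}.
FIRST(S S): take FIRST of each symbol in turn, carrying on past any symbol whose FIRST contains ε; result {ε, b, e, f}.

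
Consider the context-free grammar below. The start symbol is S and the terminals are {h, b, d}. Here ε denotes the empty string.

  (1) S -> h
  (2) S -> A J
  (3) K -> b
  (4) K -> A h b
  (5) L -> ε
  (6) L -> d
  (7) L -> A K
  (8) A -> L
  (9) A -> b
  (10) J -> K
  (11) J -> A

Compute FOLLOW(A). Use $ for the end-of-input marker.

{$, b, d, h}

FIRST(S) = {ε, b, d, h}  (via A J)
FIRST(K) = {b, d, h}  (via A h b)
FIRST(L) = {ε, b, d, h}  (via A K)
FIRST(A) = {ε, b, d, h}  (via L)
FIRST(J) = {ε, b, d, h}  (via K, A)
FOLLOW(S) includes $ since S is the start symbol.
FOLLOW(S): S appears on no right-hand side. Thus FOLLOW(S) = {$}.
FOLLOW(J): in S->A J, the suffix after J is empty, so FOLLOW(J) ⊇ FOLLOW(S) = {$}. Thus FOLLOW(J) = {$}.
FOLLOW(A): in S->A J, A is followed by J with FIRST {ε, b, d, h}; in S->A J, the suffix after A is nullable, so FOLLOW(A) ⊇ FOLLOW(S) = {$}; in K->A h b, A is followed by h b with FIRST {h}; in L->A K, A is followed by K with FIRST {b, d, h}; in J->A, the suffix after A is empty, so FOLLOW(A) ⊇ FOLLOW(J) = {$}. Thus FOLLOW(A) = {$, b, d, h}.
FOLLOW(L): in A->L, the suffix after L is empty, so FOLLOW(L) ⊇ FOLLOW(A) = {$, b, d, h}. Thus FOLLOW(L) = {$, b, d, h}.
FOLLOW(K): in L->A K, the suffix after K is empty, so FOLLOW(K) ⊇ FOLLOW(L) = {$, b, d, h}; in J->K, the suffix after K is empty, so FOLLOW(K) ⊇ FOLLOW(J) = {$}. Thus FOLLOW(K) = {$, b, d, h}.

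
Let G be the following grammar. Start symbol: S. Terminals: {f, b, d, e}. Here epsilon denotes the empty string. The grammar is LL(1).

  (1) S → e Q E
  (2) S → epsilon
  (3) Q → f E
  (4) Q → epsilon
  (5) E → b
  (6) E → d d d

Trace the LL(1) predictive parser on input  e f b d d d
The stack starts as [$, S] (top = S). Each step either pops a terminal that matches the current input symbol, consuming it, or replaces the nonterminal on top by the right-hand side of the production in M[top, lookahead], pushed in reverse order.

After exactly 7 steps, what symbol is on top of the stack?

step 1: stack=$ S  input=e f b d d d $  — expand S → e Q E
step 2: stack=$ E Q e  input=e f b d d d $  — match e
step 3: stack=$ E Q  input=f b d d d $  — expand Q → f E
step 4: stack=$ E E f  input=f b d d d $  — match f
step 5: stack=$ E E  input=b d d d $  — expand E → b
step 6: stack=$ E b  input=b d d d $  — match b
step 7: stack=$ E  input=d d d $  — expand E → d d d
Stack after step 7: $ d d d (top = d).

d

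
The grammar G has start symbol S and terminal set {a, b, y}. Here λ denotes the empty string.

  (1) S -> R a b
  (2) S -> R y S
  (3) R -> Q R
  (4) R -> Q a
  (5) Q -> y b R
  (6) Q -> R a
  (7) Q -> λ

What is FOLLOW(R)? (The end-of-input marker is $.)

FIRST(S): from S->R a b we get {a, y}; from S->R y S we get {a, y}. So FIRST(S) = {a, y}.
FIRST(R): from R->Q R we get {a, y}; from R->Q a we get {a, y}. So FIRST(R) = {a, y}.
FIRST(Q): from Q->y b R we get {y}; from Q->R a we get {a, y}; from Q->λ we get {λ}. So FIRST(Q) = {λ, a, y}.
FOLLOW(S) includes $ since S is the start symbol.
FOLLOW(S): in S->R y S, the suffix after S is empty (adds nothing new). Thus FOLLOW(S) = {$}.
FOLLOW(Q): in R->Q R, Q is followed by R with FIRST {a, y}; in R->Q a, Q is followed by a with FIRST {a}. Thus FOLLOW(Q) = {a, y}.
FOLLOW(R): in S->R a b, R is followed by a b with FIRST {a}; in S->R y S, R is followed by y S with FIRST {y}; in R->Q R, the suffix after R is empty (adds nothing new); in Q->y b R, the suffix after R is empty, so FOLLOW(R) ⊇ FOLLOW(Q) = {a, y}; in Q->R a, R is followed by a with FIRST {a}. Thus FOLLOW(R) = {a, y}.

{a, y}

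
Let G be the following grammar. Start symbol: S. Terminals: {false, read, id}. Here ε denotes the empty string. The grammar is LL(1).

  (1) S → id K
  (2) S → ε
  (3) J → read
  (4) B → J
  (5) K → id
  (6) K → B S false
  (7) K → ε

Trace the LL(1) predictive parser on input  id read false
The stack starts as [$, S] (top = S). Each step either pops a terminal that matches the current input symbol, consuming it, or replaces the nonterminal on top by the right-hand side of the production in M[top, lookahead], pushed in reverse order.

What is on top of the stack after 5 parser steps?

     Stack        Input            Action
  1  $ S          id read false $  expand S → id K
  2  $ K id       id read false $  match id
  3  $ K          read false $     expand K → B S false
  4  $ false S B  read false $     expand B → J
  5  $ false S J  read false $     expand J → read
Stack after step 5: $ false S read (top = read).

read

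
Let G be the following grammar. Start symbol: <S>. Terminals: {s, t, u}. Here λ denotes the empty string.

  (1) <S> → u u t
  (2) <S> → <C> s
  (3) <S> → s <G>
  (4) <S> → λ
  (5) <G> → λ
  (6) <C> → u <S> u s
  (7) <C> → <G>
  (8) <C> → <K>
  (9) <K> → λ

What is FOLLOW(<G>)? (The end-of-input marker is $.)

FIRST(<G>): from <G>→λ we get {λ}. So FIRST(<G>) = {λ}.
FIRST(<K>): from <K>→λ we get {λ}. So FIRST(<K>) = {λ}.
FIRST(<C>): from <C>→u <S> u s we get {u}; from <C>→<G> we get {λ}; from <C>→<K> we get {λ}. So FIRST(<C>) = {λ, u}.
FIRST(<S>): from <S>→u u t we get {u}; from <S>→<C> s we get {s, u}; from <S>→s <G> we get {s}; from <S>→λ we get {λ}. So FIRST(<S>) = {λ, s, u}.
FOLLOW(<S>) includes $ since <S> is the start symbol.
FOLLOW(<S>): in <C>→u <S> u s, <S> is followed by u s with FIRST {u}. Thus FOLLOW(<S>) = {$, u}.
FOLLOW(<C>): in <S>→<C> s, <C> is followed by s with FIRST {s}. Thus FOLLOW(<C>) = {s}.
FOLLOW(<G>): in <S>→s <G>, the suffix after <G> is empty, so FOLLOW(<G>) ⊇ FOLLOW(<S>) = {$, u}; in <C>→<G>, the suffix after <G> is empty, so FOLLOW(<G>) ⊇ FOLLOW(<C>) = {s}. Thus FOLLOW(<G>) = {$, s, u}.
FOLLOW(<K>): in <C>→<K>, the suffix after <K> is empty, so FOLLOW(<K>) ⊇ FOLLOW(<C>) = {s}. Thus FOLLOW(<K>) = {s}.

{$, s, u}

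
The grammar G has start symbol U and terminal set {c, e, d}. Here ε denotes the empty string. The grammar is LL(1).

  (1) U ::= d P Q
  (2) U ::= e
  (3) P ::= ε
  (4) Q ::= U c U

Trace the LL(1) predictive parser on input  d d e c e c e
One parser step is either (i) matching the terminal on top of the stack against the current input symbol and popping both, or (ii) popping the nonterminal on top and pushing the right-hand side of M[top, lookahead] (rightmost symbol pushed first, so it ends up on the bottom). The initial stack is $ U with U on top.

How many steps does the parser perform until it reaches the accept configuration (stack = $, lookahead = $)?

step 1: stack=$ U  input=d d e c e c e $  — expand U ::= d P Q
step 2: stack=$ Q P d  input=d d e c e c e $  — match d
step 3: stack=$ Q P  input=d e c e c e $  — expand P ::= ε
step 4: stack=$ Q  input=d e c e c e $  — expand Q ::= U c U
step 5: stack=$ U c U  input=d e c e c e $  — expand U ::= d P Q
step 6: stack=$ U c Q P d  input=d e c e c e $  — match d
step 7: stack=$ U c Q P  input=e c e c e $  — expand P ::= ε
step 8: stack=$ U c Q  input=e c e c e $  — expand Q ::= U c U
step 9: stack=$ U c U c U  input=e c e c e $  — expand U ::= e
step 10: stack=$ U c U c e  input=e c e c e $  — match e
step 11: stack=$ U c U c  input=c e c e $  — match c
step 12: stack=$ U c U  input=e c e $  — expand U ::= e
step 13: stack=$ U c e  input=e c e $  — match e
step 14: stack=$ U c  input=c e $  — match c
step 15: stack=$ U  input=e $  — expand U ::= e
step 16: stack=$ e  input=e $  — match e
Accept reached after 16 steps.

16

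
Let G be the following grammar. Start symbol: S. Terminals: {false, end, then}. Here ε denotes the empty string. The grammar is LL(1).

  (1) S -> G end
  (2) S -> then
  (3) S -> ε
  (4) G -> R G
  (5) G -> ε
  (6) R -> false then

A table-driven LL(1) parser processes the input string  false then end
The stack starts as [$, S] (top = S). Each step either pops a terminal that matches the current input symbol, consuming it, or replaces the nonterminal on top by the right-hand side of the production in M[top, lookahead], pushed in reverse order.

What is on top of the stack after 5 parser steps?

step 1: stack=$ S  input=false then end $  — expand S -> G end
step 2: stack=$ end G  input=false then end $  — expand G -> R G
step 3: stack=$ end G R  input=false then end $  — expand R -> false then
step 4: stack=$ end G then false  input=false then end $  — match false
step 5: stack=$ end G then  input=then end $  — match then
Stack after step 5: $ end G (top = G).

G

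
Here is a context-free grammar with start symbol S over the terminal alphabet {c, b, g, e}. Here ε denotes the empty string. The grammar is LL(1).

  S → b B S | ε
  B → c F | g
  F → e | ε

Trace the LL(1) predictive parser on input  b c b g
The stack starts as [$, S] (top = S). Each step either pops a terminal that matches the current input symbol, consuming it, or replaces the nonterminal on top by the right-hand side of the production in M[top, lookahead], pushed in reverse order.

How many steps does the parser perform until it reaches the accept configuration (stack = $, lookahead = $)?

10

      Stack    Input      Action
   1  $ S      b c b g $  expand S → b B S
   2  $ S B b  b c b g $  match b
   3  $ S B    c b g $    expand B → c F
   4  $ S F c  c b g $    match c
   5  $ S F    b g $      expand F → ε
   6  $ S      b g $      expand S → b B S
   7  $ S B b  b g $      match b
   8  $ S B    g $        expand B → g
   9  $ S g    g $        match g
  10  $ S      $          expand S → ε
Accept reached after 10 steps.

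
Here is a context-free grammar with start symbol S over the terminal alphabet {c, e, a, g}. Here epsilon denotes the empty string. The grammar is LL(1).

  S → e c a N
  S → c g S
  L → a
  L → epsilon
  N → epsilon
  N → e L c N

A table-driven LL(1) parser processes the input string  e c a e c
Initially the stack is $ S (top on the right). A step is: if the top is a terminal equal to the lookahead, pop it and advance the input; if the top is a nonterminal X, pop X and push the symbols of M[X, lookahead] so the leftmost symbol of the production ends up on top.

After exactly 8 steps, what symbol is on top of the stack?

N

step 1: stack=$ S  input=e c a e c $  — expand S → e c a N
step 2: stack=$ N a c e  input=e c a e c $  — match e
step 3: stack=$ N a c  input=c a e c $  — match c
step 4: stack=$ N a  input=a e c $  — match a
step 5: stack=$ N  input=e c $  — expand N → e L c N
step 6: stack=$ N c L e  input=e c $  — match e
step 7: stack=$ N c L  input=c $  — expand L → epsilon
step 8: stack=$ N c  input=c $  — match c
Stack after step 8: $ N (top = N).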